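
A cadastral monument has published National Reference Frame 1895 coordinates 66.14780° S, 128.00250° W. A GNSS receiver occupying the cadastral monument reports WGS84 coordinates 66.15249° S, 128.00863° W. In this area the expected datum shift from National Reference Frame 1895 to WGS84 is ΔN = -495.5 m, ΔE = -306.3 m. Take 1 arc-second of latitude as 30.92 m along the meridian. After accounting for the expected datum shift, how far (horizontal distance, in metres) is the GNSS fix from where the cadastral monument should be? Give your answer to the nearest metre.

40 m

Observed coordinate differences: Δφ = -0.00469°, Δλ = -0.00613°.
Converting to metres (1° lat = 111312 m, cos φ = 0.404379): observed ΔN = -522.1 m, observed ΔE = -275.9 m.
Subtracting the expected shift leaves a residual of -522.1 − (-495.5) = -26.6 m north and -275.9 − (-306.3) = 30.4 m east.
Residual distance = √((-26.6)² + 30.4²) = 40.3 m.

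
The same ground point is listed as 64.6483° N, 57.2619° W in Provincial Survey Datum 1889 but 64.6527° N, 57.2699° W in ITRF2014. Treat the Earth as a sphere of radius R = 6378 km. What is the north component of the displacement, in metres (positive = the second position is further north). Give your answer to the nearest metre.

ΔN = 490 m

Δφ = 64.6527° − 64.6483° = +0.0044°; Δλ = -57.2699° − -57.2619° = -0.0080°.
1° along a meridian = πR/180 = 111317 m.
ΔN = Δφ × 111317 = 489.8 m; ΔE = Δλ × 111317 × cos(64.6483°) = -0.0080 × 111317 × 0.428173 = -381.3 m.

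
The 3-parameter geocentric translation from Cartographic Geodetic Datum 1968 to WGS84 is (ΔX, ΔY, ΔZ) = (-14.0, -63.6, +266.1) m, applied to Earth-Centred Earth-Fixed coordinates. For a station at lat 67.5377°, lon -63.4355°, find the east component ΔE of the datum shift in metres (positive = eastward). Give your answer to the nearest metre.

The local east axis at (φ, λ) is (−sin λ, cos λ, 0), so ΔE = −sin(-63.4355°)·(-14.0) + cos(-63.4355°)·(-63.6) = -40.96 m.

ΔE = -41 m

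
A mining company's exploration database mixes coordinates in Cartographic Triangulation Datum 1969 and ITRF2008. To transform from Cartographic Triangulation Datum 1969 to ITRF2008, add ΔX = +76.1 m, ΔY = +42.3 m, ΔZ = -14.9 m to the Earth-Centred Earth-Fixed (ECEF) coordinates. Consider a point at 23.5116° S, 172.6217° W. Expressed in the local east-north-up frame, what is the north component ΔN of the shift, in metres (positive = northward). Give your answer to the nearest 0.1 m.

ΔN = -45.9 m

The local north axis is (−sin φ cos λ, −sin φ sin λ, cos φ), giving ΔN = -30.108 − 2.167 − 13.663 = -45.94 m.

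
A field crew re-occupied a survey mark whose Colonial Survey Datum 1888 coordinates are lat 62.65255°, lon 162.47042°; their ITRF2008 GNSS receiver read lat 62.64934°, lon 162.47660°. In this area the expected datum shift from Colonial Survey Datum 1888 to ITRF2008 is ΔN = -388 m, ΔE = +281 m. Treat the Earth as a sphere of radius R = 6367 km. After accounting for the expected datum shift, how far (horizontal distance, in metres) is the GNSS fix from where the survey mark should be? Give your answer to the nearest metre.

47 m

Observed coordinate differences: Δφ = -0.00321°, Δλ = +0.00618°.
Converting to metres (1° lat = 111125 m, cos φ = 0.459385): observed ΔN = -356.7 m, observed ΔE = 315.5 m.
Subtracting the expected shift leaves a residual of -356.7 − (-388) = 31.3 m north and 315.5 − (281) = 34.5 m east.
Residual distance = √(31.3² + 34.5²) = 46.6 m.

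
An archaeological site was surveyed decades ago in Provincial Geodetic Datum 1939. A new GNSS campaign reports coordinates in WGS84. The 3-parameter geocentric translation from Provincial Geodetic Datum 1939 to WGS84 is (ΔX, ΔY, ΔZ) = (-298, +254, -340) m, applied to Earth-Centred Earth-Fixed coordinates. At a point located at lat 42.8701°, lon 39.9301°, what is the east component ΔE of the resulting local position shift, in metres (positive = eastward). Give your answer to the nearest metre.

ΔE = 386 m

The local east axis at (φ, λ) is (−sin λ, cos λ, 0), so ΔE = −sin(39.9301°)·(-298) + cos(39.9301°)·254 = 386.05 m.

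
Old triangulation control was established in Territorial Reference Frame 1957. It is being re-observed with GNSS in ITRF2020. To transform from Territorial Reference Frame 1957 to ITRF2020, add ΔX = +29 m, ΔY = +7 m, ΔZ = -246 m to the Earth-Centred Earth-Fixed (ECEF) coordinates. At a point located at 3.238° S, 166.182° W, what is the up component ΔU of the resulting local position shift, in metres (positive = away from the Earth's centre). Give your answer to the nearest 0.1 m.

The local up (radial) axis is (cos φ cos λ, cos φ sin λ, sin φ), giving ΔU = -28.116 − 1.669 + 13.895 = -15.89 m.

ΔU = -15.9 m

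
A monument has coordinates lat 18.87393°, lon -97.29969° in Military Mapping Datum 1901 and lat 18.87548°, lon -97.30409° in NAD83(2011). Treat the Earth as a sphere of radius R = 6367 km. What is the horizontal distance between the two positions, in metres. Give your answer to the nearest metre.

Δφ = 18.87548° − 18.87393° = +0.00155°; Δλ = -97.30409° − -97.29969° = -0.00440°.
1° along a meridian = πR/180 = 111125 m.
ΔN = Δφ × 111125 = 172.2 m; ΔE = Δλ × 111125 × cos(18.87393°) = -0.00440 × 111125 × 0.946233 = -462.7 m.
Distance = √(ΔE² + ΔN²) = √((-462.7)² + 172.2²) = 493.7 m.

494 m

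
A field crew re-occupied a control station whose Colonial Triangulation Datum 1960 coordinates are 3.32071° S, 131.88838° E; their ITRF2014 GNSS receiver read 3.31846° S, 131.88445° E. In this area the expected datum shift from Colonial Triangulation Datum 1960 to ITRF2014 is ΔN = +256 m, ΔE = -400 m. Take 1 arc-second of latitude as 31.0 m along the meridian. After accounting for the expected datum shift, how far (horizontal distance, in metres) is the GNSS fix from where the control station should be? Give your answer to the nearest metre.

Observed coordinate differences: Δφ = +0.00225°, Δλ = -0.00393°.
Converting to metres (1° lat = 111600 m, cos φ = 0.998321): observed ΔN = 251.1 m, observed ΔE = -437.9 m.
Subtracting the expected shift leaves a residual of 251.1 − (256) = -4.9 m north and -437.9 − (-400) = -37.9 m east.
Residual distance = √((-4.9)² + (-37.9)²) = 38.2 m.

38 m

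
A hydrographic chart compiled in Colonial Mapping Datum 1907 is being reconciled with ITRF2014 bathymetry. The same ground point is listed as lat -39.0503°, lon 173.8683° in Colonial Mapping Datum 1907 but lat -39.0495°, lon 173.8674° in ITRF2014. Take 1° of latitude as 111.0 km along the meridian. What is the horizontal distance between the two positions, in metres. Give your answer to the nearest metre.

118 m

Δφ = -39.0495° − -39.0503° = +0.0008°; Δλ = 173.8674° − 173.8683° = -0.0009°.
ΔN = Δφ × 111000 = 88.8 m; ΔE = Δλ × 111000 × cos(-39.0503°) = -0.0009 × 111000 × 0.776593 = -77.6 m.
Distance = √(ΔE² + ΔN²) = √((-77.6)² + 88.8²) = 117.9 m.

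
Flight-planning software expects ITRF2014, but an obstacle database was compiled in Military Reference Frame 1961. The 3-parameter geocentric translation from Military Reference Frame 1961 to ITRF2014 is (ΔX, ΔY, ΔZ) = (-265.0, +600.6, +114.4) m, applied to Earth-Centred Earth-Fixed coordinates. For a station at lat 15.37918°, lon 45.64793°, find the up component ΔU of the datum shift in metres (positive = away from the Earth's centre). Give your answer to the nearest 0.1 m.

ΔU = 265.8 m

The local up (radial) axis is (cos φ cos λ, cos φ sin λ, sin φ), giving ΔU = -178.619 + 414.085 + 30.340 = 265.81 m.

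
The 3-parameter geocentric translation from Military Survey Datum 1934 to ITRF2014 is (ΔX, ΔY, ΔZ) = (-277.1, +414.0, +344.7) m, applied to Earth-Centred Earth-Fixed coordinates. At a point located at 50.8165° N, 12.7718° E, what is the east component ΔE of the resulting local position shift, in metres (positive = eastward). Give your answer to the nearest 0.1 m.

The local east axis at (φ, λ) is (−sin λ, cos λ, 0), so ΔE = −sin(12.7718°)·(-277.1) + cos(12.7718°)·414.0 = 465.02 m.

ΔE = 465.0 m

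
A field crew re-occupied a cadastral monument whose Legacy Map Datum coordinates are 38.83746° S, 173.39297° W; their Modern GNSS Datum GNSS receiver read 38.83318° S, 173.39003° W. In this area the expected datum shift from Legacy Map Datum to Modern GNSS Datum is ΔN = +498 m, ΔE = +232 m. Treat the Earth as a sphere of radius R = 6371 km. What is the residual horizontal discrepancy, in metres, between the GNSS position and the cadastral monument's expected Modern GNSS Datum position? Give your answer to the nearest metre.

32 m

Observed coordinate differences: Δφ = +0.00428°, Δλ = +0.00294°.
Converting to metres (1° lat = 111195 m, cos φ = 0.778928): observed ΔN = 475.9 m, observed ΔE = 254.6 m.
Subtracting the expected shift leaves a residual of 475.9 − (498) = -22.1 m north and 254.6 − (232) = 22.6 m east.
Residual distance = √((-22.1)² + 22.6²) = 31.6 m.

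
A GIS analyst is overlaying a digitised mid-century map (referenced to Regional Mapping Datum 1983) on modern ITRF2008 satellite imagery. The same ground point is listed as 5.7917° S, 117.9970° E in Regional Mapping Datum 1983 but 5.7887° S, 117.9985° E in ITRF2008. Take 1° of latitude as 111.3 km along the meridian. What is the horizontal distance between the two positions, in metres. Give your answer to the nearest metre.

373 m

Δφ = -5.7887° − -5.7917° = +0.0030°; Δλ = 117.9985° − 117.9970° = +0.0015°.
ΔN = Δφ × 111300 = 333.9 m; ΔE = Δλ × 111300 × cos(-5.7917°) = +0.0015 × 111300 × 0.994895 = 166.1 m.
Distance = √(ΔE² + ΔN²) = √(166.1² + 333.9²) = 372.9 m.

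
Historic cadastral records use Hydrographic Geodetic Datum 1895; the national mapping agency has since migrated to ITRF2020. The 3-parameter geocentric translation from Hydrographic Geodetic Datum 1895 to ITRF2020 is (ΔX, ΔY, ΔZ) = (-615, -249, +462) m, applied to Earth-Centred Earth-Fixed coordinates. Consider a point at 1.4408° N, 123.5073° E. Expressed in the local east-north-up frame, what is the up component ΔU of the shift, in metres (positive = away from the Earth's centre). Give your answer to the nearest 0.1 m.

ΔU = 143.5 m

At φ = 1.4408°, λ = 123.5073°: sin φ = 0.025144, cos φ = 0.999684, sin λ = 0.833815, cos λ = -0.552043.
ΔU = cos φ cos λ·ΔX + cos φ sin λ·ΔY + sin φ·ΔZ = (0.999684)(-0.552043)(-615) + (0.999684)(0.833815)(-249) + (0.025144)(462) = 143.46 m.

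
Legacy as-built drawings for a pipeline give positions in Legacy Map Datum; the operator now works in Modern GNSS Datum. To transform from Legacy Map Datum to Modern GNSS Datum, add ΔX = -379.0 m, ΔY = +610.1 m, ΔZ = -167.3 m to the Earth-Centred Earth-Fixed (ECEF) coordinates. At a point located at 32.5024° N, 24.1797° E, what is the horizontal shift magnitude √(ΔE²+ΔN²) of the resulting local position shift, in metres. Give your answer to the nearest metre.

717 m

The local east axis at (φ, λ) is (−sin λ, cos λ, 0), so ΔE = −sin(24.1797°)·(-379.0) + cos(24.1797°)·610.1 = 711.81 m.
The local north axis is (−sin φ cos λ, −sin φ sin λ, cos φ), giving ΔN = 185.783 − 134.278 − 141.096 = -89.59 m.
Horizontal magnitude = √(ΔE² + ΔN²) = √(711.81² + (-89.59)²) = 717.43 m.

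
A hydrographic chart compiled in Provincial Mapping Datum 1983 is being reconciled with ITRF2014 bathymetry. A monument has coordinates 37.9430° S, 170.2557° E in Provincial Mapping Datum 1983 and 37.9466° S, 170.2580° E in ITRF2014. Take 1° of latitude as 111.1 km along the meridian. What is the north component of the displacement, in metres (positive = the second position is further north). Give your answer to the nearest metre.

ΔN = -400 m

Δφ = -37.9466° − -37.9430° = -0.0036°; Δλ = 170.2580° − 170.2557° = +0.0023°.
ΔN = Δφ × 111100 = -400.0 m; ΔE = Δλ × 111100 × cos(-37.9430°) = +0.0023 × 111100 × 0.788623 = 201.5 m.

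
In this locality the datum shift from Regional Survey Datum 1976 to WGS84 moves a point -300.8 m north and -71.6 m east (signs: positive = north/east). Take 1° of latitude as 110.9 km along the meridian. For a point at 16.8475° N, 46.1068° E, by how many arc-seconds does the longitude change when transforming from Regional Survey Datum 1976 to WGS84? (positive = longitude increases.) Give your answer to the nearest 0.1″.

Δλ = -2.4″

At latitude 16.8475°, cos φ = 0.957080.
1° of longitude at this latitude = 110.9 × cos φ = 106.14 km, so Δλ = -71.6 / 106140.1 = -0.0006746° = -2.428″.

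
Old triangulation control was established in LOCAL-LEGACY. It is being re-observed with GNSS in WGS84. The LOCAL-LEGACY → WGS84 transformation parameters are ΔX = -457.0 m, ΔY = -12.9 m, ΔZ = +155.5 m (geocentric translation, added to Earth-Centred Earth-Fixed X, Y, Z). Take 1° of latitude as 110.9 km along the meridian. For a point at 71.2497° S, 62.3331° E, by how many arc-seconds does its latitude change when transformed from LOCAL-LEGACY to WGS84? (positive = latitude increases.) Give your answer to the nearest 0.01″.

sin φ = -0.946928, cos φ = 0.321444, sin λ = 0.885662, cos λ = 0.464330.
North component: ΔN = −sin φ cos λ·ΔX − sin φ sin λ·ΔY + cos φ·ΔZ = −(-0.946928)(0.464330)(-457.0) − (-0.946928)(0.885662)(-12.9) + (0.321444)(155.5) = -161.77 m.
1° of latitude spans 110900 m, so Δφ = -161.77 / 110900 × 3600 = -5.251″.

Δφ = -5.25″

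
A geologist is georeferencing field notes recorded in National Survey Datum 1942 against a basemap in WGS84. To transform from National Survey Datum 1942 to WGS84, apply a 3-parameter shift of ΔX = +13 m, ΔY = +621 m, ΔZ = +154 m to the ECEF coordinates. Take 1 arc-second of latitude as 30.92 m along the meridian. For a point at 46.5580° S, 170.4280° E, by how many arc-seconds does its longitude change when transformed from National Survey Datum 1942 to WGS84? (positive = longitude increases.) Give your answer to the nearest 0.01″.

Δλ = -28.90″

sin φ = -0.726071, cos φ = 0.687620, sin λ = 0.166287, cos λ = -0.986077.
East component: ΔE = −sin λ·ΔX + cos λ·ΔY = −(0.166287)(13) + (-0.986077)(621) = -614.52 m.
1° of latitude spans 3600 × 30.92 = 111312 m; at latitude φ, 1° of longitude spans that × cos φ = 76540.4 m, so Δλ = -614.52 / 76540.4 × 3600 = -28.903″.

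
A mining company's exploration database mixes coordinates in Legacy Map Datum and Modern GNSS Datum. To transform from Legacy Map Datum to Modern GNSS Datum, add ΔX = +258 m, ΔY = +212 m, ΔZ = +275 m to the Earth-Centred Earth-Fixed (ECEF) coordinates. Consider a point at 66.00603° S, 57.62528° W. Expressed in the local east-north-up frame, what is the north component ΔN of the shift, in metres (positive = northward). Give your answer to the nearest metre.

The local north axis is (−sin φ cos λ, −sin φ sin λ, cos φ), giving ΔN = 126.210 − 163.576 + 111.826 = 74.46 m.

ΔN = 74 m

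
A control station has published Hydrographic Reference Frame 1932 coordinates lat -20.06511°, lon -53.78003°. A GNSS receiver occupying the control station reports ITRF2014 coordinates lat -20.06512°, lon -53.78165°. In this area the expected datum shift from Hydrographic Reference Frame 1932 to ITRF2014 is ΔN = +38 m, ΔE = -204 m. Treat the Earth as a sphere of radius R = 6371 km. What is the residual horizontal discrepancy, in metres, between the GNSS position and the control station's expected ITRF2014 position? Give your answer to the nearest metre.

52 m

Observed coordinate differences: Δφ = -0.00001°, Δλ = -0.00162°.
Converting to metres (1° lat = 111195 m, cos φ = 0.939303): observed ΔN = -1.1 m, observed ΔE = -169.2 m.
Subtracting the expected shift leaves a residual of -1.1 − (38) = -39.1 m north and -169.2 − (-204) = 34.8 m east.
Residual distance = √((-39.1)² + 34.8²) = 52.4 m.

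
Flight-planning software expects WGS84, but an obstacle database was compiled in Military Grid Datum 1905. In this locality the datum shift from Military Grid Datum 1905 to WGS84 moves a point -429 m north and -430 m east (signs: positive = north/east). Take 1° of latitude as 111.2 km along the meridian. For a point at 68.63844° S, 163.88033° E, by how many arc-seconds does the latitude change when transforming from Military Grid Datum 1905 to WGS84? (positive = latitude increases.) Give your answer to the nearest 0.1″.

1° of latitude = 111.2 km, so Δφ = -429.0 / 111200 = -0.0038579° = -13.888″.

Δφ = -13.9″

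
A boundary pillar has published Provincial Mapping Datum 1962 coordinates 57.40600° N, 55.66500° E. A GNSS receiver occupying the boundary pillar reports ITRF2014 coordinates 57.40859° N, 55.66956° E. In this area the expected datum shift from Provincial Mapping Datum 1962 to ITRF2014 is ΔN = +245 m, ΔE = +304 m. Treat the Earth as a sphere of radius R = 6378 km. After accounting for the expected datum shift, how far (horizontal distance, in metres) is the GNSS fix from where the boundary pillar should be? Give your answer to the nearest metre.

53 m

Observed coordinate differences: Δφ = +0.00259°, Δλ = +0.00456°.
Converting to metres (1° lat = 111317 m, cos φ = 0.538683): observed ΔN = 288.3 m, observed ΔE = 273.4 m.
Subtracting the expected shift leaves a residual of 288.3 − (245) = 43.3 m north and 273.4 − (304) = -30.6 m east.
Residual distance = √(43.3² + (-30.6)²) = 53.0 m.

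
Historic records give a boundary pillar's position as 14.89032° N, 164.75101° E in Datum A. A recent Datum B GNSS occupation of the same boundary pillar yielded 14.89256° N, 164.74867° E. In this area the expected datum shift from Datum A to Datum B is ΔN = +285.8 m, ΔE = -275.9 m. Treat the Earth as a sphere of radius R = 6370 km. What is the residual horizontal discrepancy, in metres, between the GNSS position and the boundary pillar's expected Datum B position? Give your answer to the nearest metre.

44 m

Observed coordinate differences: Δφ = +0.00224°, Δλ = -0.00234°.
Converting to metres (1° lat = 111177 m, cos φ = 0.966420): observed ΔN = 249.0 m, observed ΔE = -251.4 m.
Subtracting the expected shift leaves a residual of 249.0 − (285.8) = -36.8 m north and -251.4 − (-275.9) = 24.5 m east.
Residual distance = √((-36.8)² + 24.5²) = 44.2 m.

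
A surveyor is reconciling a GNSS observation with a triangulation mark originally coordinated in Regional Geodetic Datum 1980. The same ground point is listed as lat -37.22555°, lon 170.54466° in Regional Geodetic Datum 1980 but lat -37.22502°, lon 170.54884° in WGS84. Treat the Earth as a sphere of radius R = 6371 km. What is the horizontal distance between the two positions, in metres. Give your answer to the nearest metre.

375 m

Δφ = -37.22502° − -37.22555° = +0.00053°; Δλ = 170.54884° − 170.54466° = +0.00418°.
1° along a meridian = πR/180 = 111195 m.
ΔN = Δφ × 111195 = 58.9 m; ΔE = Δλ × 111195 × cos(-37.22555°) = +0.00418 × 111195 × 0.796260 = 370.1 m.
Distance = √(ΔE² + ΔN²) = √(370.1² + 58.9²) = 374.8 m.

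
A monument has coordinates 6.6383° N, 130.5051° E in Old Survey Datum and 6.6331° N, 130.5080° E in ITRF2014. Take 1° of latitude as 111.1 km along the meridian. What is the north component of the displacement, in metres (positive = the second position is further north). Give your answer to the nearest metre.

ΔN = -578 m

Δφ = 6.6331° − 6.6383° = -0.0052°; Δλ = 130.5080° − 130.5051° = +0.0029°.
ΔN = Δφ × 111100 = -577.7 m; ΔE = Δλ × 111100 × cos(6.6383°) = +0.0029 × 111100 × 0.993296 = 320.0 m.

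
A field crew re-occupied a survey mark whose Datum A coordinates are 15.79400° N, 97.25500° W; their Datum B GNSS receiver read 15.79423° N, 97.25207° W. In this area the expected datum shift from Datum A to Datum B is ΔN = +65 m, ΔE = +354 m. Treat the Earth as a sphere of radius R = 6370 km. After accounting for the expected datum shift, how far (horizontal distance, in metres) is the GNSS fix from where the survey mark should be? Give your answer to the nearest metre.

57 m

Observed coordinate differences: Δφ = +0.00023°, Δλ = +0.00293°.
Converting to metres (1° lat = 111177 m, cos φ = 0.962247): observed ΔN = 25.6 m, observed ΔE = 313.5 m.
Subtracting the expected shift leaves a residual of 25.6 − (65) = -39.4 m north and 313.5 − (354) = -40.5 m east.
Residual distance = √((-39.4)² + (-40.5)²) = 56.6 m.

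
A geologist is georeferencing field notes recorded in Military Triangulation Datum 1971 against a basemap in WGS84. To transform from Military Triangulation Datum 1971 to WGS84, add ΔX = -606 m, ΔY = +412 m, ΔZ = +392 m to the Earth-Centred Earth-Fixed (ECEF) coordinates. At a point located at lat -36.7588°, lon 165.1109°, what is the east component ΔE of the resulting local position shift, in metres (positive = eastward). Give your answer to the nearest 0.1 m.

ΔE = -242.5 m

At φ = -36.7588°, λ = 165.1109°: sin φ = -0.598448, cos φ = 0.801162, sin λ = 0.256949, cos λ = -0.966425.
ΔE = −sin λ·ΔX + cos λ·ΔY = −(0.256949)·(-606) + (-0.966425)·(412) = -242.46 m.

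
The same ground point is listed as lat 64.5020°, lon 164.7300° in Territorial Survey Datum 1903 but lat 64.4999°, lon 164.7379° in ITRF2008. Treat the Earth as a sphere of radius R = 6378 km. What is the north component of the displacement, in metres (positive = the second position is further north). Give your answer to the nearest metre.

Δφ = 64.4999° − 64.5020° = -0.0021°; Δλ = 164.7379° − 164.7300° = +0.0079°.
1° along a meridian = πR/180 = 111317 m.
ΔN = Δφ × 111317 = -233.8 m; ΔE = Δλ × 111317 × cos(64.5020°) = +0.0079 × 111317 × 0.430480 = 378.6 m.

ΔN = -234 m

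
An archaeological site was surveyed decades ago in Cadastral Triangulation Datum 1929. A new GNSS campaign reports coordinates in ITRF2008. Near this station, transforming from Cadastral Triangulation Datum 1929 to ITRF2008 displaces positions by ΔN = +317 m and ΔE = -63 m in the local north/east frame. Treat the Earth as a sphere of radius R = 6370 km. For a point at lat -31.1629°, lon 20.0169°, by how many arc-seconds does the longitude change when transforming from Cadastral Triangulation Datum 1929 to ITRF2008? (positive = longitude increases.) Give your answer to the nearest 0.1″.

At latitude -31.1629°, cos φ = 0.855700.
One radian of longitude at latitude φ spans R cos φ, so Δλ = ΔE / (R cos φ) = -63.0 / (6370000 × 0.855700) = -1.1558e-05 rad = -2.384″.

Δλ = -2.4″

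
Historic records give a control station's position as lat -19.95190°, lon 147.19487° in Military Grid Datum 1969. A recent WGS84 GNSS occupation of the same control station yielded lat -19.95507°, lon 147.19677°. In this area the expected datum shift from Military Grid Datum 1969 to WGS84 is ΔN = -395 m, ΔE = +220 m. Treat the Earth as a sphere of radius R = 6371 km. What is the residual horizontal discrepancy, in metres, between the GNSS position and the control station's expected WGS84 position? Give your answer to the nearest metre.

48 m

Observed coordinate differences: Δφ = -0.00317°, Δλ = +0.00190°.
Converting to metres (1° lat = 111195 m, cos φ = 0.939979): observed ΔN = -352.5 m, observed ΔE = 198.6 m.
Subtracting the expected shift leaves a residual of -352.5 − (-395) = 42.5 m north and 198.6 − (220) = -21.4 m east.
Residual distance = √(42.5² + (-21.4)²) = 47.6 m.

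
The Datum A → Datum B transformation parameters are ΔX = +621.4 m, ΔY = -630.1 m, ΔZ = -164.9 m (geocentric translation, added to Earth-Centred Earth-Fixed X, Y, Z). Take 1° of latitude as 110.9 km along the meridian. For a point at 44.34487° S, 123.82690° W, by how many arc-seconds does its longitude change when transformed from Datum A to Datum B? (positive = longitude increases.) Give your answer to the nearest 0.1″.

Δλ = 39.4″

sin φ = -0.698976, cos φ = 0.715146, sin λ = -0.830723, cos λ = -0.556686.
East component: ΔE = −sin λ·ΔX + cos λ·ΔY = −(-0.830723)(621.4) + (-0.556686)(-630.1) = 866.98 m.
1° of latitude spans 110900 m; at latitude φ, 1° of longitude spans that × cos φ = 79309.6 m, so Δλ = 866.98 / 79309.6 × 3600 = 39.354″.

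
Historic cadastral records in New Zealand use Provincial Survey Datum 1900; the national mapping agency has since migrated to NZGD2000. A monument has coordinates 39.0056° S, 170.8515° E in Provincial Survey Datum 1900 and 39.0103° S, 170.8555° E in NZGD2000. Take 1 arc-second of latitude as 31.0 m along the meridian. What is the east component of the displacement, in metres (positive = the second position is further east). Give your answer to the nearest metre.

ΔE = 347 m

Δφ = -39.0103° − -39.0056° = -0.0047°; Δλ = 170.8555° − 170.8515° = +0.0040°.
1° of latitude = 3600 × 31.00 = 111600 m.
ΔN = Δφ × 111600 = -524.5 m; ΔE = Δλ × 111600 × cos(-39.0056°) = +0.0040 × 111600 × 0.777084 = 346.9 m.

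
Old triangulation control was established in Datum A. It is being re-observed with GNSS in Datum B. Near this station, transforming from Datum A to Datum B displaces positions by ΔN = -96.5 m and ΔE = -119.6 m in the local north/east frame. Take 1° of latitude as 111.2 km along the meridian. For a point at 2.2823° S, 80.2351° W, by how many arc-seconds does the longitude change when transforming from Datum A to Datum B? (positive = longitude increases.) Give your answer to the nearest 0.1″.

At latitude -2.2823°, cos φ = 0.999207.
1° of longitude at this latitude = 111.2 × cos φ = 111.11 km, so Δλ = -119.6 / 111111.8 = -0.0010764° = -3.875″.

Δλ = -3.9″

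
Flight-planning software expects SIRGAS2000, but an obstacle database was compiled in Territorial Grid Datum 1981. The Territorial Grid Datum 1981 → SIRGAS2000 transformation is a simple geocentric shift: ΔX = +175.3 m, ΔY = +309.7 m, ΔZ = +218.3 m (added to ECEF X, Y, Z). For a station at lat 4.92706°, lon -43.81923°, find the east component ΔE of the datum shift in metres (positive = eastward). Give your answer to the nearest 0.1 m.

At φ = 4.92706°, λ = -43.81923°: sin φ = 0.085887, cos φ = 0.996305, sin λ = -0.692385, cos λ = 0.721528.
ΔE = −sin λ·ΔX + cos λ·ΔY = −(-0.692385)·(175.3) + (0.721528)·(309.7) = 344.83 m.

ΔE = 344.8 m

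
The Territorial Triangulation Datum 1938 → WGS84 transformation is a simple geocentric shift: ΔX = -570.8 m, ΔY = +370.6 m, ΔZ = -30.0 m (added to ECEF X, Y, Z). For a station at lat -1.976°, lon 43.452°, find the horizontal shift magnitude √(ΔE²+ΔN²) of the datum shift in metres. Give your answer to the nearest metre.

663 m

At φ = -1.976°, λ = 43.452°: sin φ = -0.034481, cos φ = 0.999405, sin λ = 0.687747, cos λ = 0.725951.
ΔE = −sin λ·ΔX + cos λ·ΔY = −(0.687747)·(-570.8) + (0.725951)·(370.6) = 661.60 m.
ΔN = −sin φ cos λ·ΔX − sin φ sin λ·ΔY + cos φ·ΔZ = −(-0.034481)(0.725951)(-570.8) − (-0.034481)(0.687747)(370.6) + (0.999405)(-30.0) = -35.48 m.
Horizontal magnitude = √(ΔE² + ΔN²) = √(661.60² + (-35.48)²) = 662.55 m.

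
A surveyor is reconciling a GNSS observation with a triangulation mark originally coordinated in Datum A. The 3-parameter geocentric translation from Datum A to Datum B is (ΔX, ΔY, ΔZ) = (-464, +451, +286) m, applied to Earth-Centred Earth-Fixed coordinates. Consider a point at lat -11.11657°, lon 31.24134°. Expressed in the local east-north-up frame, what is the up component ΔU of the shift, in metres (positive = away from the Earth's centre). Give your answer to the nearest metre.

ΔU = -215 m

The local up (radial) axis is (cos φ cos λ, cos φ sin λ, sin φ), giving ΔU = -389.272 + 229.520 − 55.142 = -214.89 m.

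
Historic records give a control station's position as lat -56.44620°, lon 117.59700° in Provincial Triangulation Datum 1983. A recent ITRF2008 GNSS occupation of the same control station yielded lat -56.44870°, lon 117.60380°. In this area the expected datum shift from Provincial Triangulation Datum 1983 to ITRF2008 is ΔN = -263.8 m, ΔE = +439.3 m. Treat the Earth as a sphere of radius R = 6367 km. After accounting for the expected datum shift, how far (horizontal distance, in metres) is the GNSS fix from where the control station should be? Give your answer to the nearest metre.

26 m

Observed coordinate differences: Δφ = -0.00250°, Δλ = +0.00680°.
Converting to metres (1° lat = 111125 m, cos φ = 0.552720): observed ΔN = -277.8 m, observed ΔE = 417.7 m.
Subtracting the expected shift leaves a residual of -277.8 − (-263.8) = -14.0 m north and 417.7 − (439.3) = -21.6 m east.
Residual distance = √((-14.0)² + (-21.6)²) = 25.8 m.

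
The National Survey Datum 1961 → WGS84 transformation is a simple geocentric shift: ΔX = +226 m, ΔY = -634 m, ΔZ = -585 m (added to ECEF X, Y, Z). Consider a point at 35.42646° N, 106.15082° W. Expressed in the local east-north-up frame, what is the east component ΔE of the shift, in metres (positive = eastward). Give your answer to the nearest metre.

ΔE = 393 m

At φ = 35.42646°, λ = -106.15082°: sin φ = 0.579658, cos φ = 0.814860, sin λ = -0.960533, cos λ = -0.278167.
ΔE = −sin λ·ΔX + cos λ·ΔY = −(-0.960533)·(226) + (-0.278167)·(-634) = 393.44 m.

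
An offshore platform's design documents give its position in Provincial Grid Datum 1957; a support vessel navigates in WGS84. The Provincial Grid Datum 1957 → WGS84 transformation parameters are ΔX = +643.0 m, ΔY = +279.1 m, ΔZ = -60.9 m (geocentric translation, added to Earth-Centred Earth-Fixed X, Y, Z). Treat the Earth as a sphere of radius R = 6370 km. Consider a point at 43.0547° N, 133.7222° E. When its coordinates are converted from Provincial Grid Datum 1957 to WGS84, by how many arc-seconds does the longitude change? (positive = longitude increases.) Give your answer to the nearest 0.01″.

sin φ = 0.682696, cos φ = 0.730702, sin λ = 0.722699, cos λ = -0.691162.
East component: ΔE = −sin λ·ΔX + cos λ·ΔY = −(0.722699)(643.0) + (-0.691162)(279.1) = -657.60 m.
1° of latitude spans πR/180 = 111177 m; at latitude φ, 1° of longitude spans that × cos φ = 81237.6 m, so Δλ = -657.60 / 81237.6 × 3600 = -29.141″.

Δλ = -29.14″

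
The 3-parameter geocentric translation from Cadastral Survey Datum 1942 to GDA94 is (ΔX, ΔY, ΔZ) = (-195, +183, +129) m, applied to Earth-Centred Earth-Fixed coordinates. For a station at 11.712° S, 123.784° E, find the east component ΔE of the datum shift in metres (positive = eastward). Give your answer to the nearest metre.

At φ = -11.712°, λ = 123.784°: sin φ = -0.202992, cos φ = 0.979180, sin λ = 0.831140, cos λ = -0.556064.
ΔE = −sin λ·ΔX + cos λ·ΔY = −(0.831140)·(-195) + (-0.556064)·(183) = 60.31 m.

ΔE = 60 m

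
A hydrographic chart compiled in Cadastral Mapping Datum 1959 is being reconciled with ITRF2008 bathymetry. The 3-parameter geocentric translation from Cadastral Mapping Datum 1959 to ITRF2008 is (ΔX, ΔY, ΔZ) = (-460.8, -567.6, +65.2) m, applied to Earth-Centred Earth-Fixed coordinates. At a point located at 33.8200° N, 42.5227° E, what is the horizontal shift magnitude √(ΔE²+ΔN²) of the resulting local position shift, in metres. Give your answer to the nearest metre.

469 m

The local east axis at (φ, λ) is (−sin λ, cos λ, 0), so ΔE = −sin(42.5227°)·(-460.8) + cos(42.5227°)·(-567.6) = -106.88 m.
The local north axis is (−sin φ cos λ, −sin φ sin λ, cos φ), giving ΔN = 189.024 + 213.523 + 54.168 = 456.72 m.
Horizontal magnitude = √(ΔE² + ΔN²) = √((-106.88)² + 456.72²) = 469.05 m.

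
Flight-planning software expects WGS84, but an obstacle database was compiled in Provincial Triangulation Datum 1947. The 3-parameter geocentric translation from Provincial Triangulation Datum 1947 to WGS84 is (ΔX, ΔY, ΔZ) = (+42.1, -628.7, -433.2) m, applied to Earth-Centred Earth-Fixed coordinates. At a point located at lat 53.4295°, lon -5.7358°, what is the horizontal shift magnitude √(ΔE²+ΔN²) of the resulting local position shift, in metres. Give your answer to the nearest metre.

709 m

At φ = 53.4295°, λ = -5.7358°: sin φ = 0.803124, cos φ = 0.595811, sin λ = -0.099941, cos λ = 0.994993.
ΔE = −sin λ·ΔX + cos λ·ΔY = −(-0.099941)·(42.1) + (0.994993)·(-628.7) = -621.34 m.
ΔN = −sin φ cos λ·ΔX − sin φ sin λ·ΔY + cos φ·ΔZ = −(0.803124)(0.994993)(42.1) − (0.803124)(-0.099941)(-628.7) + (0.595811)(-433.2) = -342.21 m.
Horizontal magnitude = √(ΔE² + ΔN²) = √((-621.34)² + (-342.21)²) = 709.35 m.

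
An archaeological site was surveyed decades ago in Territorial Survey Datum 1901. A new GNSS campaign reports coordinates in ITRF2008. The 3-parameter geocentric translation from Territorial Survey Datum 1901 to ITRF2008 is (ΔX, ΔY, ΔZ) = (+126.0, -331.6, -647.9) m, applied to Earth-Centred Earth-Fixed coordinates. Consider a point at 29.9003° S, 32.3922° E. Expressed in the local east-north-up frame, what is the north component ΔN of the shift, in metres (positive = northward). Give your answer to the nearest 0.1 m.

ΔN = -597.2 m

At φ = -29.9003°, λ = 32.3922°: sin φ = -0.498492, cos φ = 0.866894, sin λ = 0.535712, cos λ = 0.844401.
ΔN = −sin φ cos λ·ΔX − sin φ sin λ·ΔY + cos φ·ΔZ = −(-0.498492)(0.844401)(126.0) − (-0.498492)(0.535712)(-331.6) + (0.866894)(-647.9) = -597.18 m.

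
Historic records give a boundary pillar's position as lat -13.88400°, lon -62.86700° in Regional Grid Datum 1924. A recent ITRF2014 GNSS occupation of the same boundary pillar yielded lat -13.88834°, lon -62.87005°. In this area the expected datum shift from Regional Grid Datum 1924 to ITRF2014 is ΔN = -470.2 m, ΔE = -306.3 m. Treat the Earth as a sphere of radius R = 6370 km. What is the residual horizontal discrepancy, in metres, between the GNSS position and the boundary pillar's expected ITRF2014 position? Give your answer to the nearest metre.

26 m

Observed coordinate differences: Δφ = -0.00434°, Δλ = -0.00305°.
Converting to metres (1° lat = 111177 m, cos φ = 0.970784): observed ΔN = -482.5 m, observed ΔE = -329.2 m.
Subtracting the expected shift leaves a residual of -482.5 − (-470.2) = -12.3 m north and -329.2 − (-306.3) = -22.9 m east.
Residual distance = √((-12.3)² + (-22.9)²) = 26.0 m.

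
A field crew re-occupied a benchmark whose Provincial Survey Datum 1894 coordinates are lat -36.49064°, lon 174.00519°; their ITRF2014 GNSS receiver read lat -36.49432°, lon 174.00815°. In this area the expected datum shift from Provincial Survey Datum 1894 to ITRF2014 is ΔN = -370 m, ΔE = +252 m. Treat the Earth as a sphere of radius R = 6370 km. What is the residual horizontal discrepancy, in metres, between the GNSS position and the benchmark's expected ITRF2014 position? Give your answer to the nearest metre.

Observed coordinate differences: Δφ = -0.00368°, Δλ = +0.00296°.
Converting to metres (1° lat = 111177 m, cos φ = 0.803954): observed ΔN = -409.1 m, observed ΔE = 264.6 m.
Subtracting the expected shift leaves a residual of -409.1 − (-370) = -39.1 m north and 264.6 − (252) = 12.6 m east.
Residual distance = √((-39.1)² + 12.6²) = 41.1 m.

41 m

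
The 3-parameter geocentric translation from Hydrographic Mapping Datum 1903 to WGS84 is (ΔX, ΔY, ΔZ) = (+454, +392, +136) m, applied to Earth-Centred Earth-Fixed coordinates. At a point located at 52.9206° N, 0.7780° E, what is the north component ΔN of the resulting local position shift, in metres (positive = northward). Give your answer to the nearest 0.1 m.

The local north axis is (−sin φ cos λ, −sin φ sin λ, cos φ), giving ΔN = -362.168 − 4.246 + 81.997 = -284.42 m.

ΔN = -284.4 m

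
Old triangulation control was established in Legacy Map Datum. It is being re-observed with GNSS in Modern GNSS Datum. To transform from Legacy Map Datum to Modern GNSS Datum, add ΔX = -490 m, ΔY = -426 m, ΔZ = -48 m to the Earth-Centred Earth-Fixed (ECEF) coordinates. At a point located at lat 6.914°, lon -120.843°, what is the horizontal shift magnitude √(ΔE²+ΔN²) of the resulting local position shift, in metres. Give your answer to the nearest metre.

236 m

The local east axis at (φ, λ) is (−sin λ, cos λ, 0), so ΔE = −sin(-120.843°)·(-490) + cos(-120.843°)·(-426) = -202.30 m.
The local north axis is (−sin φ cos λ, −sin φ sin λ, cos φ), giving ΔN = -30.241 − 44.029 − 47.651 = -121.92 m.
Horizontal magnitude = √(ΔE² + ΔN²) = √((-202.30)² + (-121.92)²) = 236.20 m.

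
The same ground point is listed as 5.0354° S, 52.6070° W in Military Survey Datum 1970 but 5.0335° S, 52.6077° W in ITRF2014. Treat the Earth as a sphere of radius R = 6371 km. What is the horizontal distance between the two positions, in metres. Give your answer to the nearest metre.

Δφ = -5.0335° − -5.0354° = +0.0019°; Δλ = -52.6077° − -52.6070° = -0.0007°.
1° along a meridian = πR/180 = 111195 m.
ΔN = Δφ × 111195 = 211.3 m; ΔE = Δλ × 111195 × cos(-5.0354°) = -0.0007 × 111195 × 0.996141 = -77.5 m.
Distance = √(ΔE² + ΔN²) = √((-77.5)² + 211.3²) = 225.0 m.

225 m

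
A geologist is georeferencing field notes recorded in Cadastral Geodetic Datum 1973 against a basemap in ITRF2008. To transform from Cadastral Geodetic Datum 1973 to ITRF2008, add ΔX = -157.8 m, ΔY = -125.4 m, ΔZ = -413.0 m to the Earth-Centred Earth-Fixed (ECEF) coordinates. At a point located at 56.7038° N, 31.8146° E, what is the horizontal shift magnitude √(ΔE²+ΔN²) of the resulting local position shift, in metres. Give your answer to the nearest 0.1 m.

The local east axis at (φ, λ) is (−sin λ, cos λ, 0), so ΔE = −sin(31.8146°)·(-157.8) + cos(31.8146°)·(-125.4) = -23.37 m.
The local north axis is (−sin φ cos λ, −sin φ sin λ, cos φ), giving ΔN = 112.080 + 55.255 − 226.724 = -59.39 m.
Horizontal magnitude = √(ΔE² + ΔN²) = √((-23.37)² + (-59.39)²) = 63.82 m.

63.8 m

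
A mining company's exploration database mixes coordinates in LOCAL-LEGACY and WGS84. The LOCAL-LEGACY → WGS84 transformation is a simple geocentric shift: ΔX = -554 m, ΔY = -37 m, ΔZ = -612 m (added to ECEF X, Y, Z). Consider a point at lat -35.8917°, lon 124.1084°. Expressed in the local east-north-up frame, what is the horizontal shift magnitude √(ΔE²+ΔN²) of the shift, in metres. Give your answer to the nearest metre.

583 m

At φ = -35.8917°, λ = 124.1084°: sin φ = -0.586255, cos φ = 0.810127, sin λ = 0.827978, cos λ = -0.560760.
ΔE = −sin λ·ΔX + cos λ·ΔY = −(0.827978)·(-554) + (-0.560760)·(-37) = 479.45 m.
ΔN = −sin φ cos λ·ΔX − sin φ sin λ·ΔY + cos φ·ΔZ = −(-0.586255)(-0.560760)(-554) − (-0.586255)(0.827978)(-37) + (0.810127)(-612) = -331.63 m.
Horizontal magnitude = √(ΔE² + ΔN²) = √(479.45² + (-331.63)²) = 582.97 m.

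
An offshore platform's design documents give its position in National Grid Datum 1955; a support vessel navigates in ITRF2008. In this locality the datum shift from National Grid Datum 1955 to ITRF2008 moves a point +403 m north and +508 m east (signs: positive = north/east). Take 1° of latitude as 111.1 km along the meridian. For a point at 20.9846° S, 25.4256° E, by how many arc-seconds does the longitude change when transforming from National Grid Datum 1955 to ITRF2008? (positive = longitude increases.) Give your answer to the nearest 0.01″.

At latitude -20.9846°, cos φ = 0.933677.
1° of longitude at this latitude = 111.1 × cos φ = 103.73 km, so Δλ = 508.0 / 103731.5 = 0.0048973° = 17.630″.

Δλ = 17.63″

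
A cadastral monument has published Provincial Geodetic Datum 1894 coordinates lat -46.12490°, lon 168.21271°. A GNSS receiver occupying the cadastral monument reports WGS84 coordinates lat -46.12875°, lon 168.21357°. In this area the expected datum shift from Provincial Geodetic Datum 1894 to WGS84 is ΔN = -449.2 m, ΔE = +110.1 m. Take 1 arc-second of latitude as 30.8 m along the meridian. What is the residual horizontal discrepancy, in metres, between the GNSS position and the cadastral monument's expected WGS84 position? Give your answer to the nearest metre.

49 m

Observed coordinate differences: Δφ = -0.00385°, Δλ = +0.00086°.
Converting to metres (1° lat = 110880 m, cos φ = 0.693089): observed ΔN = -426.9 m, observed ΔE = 66.1 m.
Subtracting the expected shift leaves a residual of -426.9 − (-449.2) = 22.3 m north and 66.1 − (110.1) = -44.0 m east.
Residual distance = √(22.3² + (-44.0)²) = 49.3 m.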